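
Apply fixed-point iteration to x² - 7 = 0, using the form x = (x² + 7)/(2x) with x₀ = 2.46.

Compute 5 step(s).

Equation: x² - 7 = 0
Fixed-point form: x = (x² + 7)/(2x)
x₀ = 2.46

x_1 = g(2.460000) = 2.652764
x_2 = g(2.652764) = 2.645761
x_3 = g(2.645761) = 2.645751
x_4 = g(2.645751) = 2.645751
x_5 = g(2.645751) = 2.645751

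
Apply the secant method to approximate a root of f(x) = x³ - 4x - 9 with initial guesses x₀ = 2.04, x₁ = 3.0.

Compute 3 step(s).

f(x) = x³ - 4x - 9
x₀ = 2.04, x₁ = 3.0

Secant formula: x_{n+1} = x_n - f(x_n)(x_n - x_{n-1})/(f(x_n) - f(x_{n-1}))

Iteration 1:
  f(2.040000) = -8.670336
  f(3.000000) = 6.000000
  x_2 = 3.000000 - 6.000000×(3.000000 - 2.040000)/(6.000000 - (-8.670336))
       = 2.607371
Iteration 2:
  f(3.000000) = 6.000000
  f(2.607371) = -1.703577
  x_3 = 2.607371 - (-1.703577)×(2.607371 - 3.000000)/(-1.703577 - 6.000000)
       = 2.694197
Iteration 3:
  f(2.607371) = -1.703577
  f(2.694197) = -0.220421
  x_4 = 2.694197 - (-0.220421)×(2.694197 - 2.607371)/(-0.220421 - (-1.703577))
       = 2.707101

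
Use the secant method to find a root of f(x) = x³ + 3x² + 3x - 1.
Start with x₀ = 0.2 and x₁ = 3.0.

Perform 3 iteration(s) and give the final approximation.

f(x) = x³ + 3x² + 3x - 1
x₀ = 0.2, x₁ = 3.0

Secant formula: x_{n+1} = x_n - f(x_n)(x_n - x_{n-1})/(f(x_n) - f(x_{n-1}))

Iteration 1:
  f(0.200000) = -0.272000
  f(3.000000) = 62.000000
  x_2 = 3.000000 - 62.000000×(3.000000 - 0.200000)/(62.000000 - (-0.272000))
       = 0.212230
Iteration 2:
  f(3.000000) = 62.000000
  f(0.212230) = -0.218625
  x_3 = 0.212230 - (-0.218625)×(0.212230 - 3.000000)/(-0.218625 - 62.000000)
       = 0.222026
Iteration 3:
  f(0.212230) = -0.218625
  f(0.222026) = -0.175091
  x_4 = 0.222026 - (-0.175091)×(0.222026 - 0.212230)/(-0.175091 - (-0.218625))
       = 0.261423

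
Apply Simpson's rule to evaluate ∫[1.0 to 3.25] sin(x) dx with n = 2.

f(x) = sin(x)
a = 1.0, b = 3.25, n = 2
h = (b - a)/n = 1.125000

Simpson's rule: (h/3)[f(x₀) + 4f(x₁) + 2f(x₂) + ... + f(xₙ)]

x_0 = 1.0000, f(x_0) = 0.841471, coefficient = 1
x_1 = 2.1250, f(x_1) = 0.850320, coefficient = 4
x_2 = 3.2500, f(x_2) = -0.108195, coefficient = 1

I ≈ (1.125000/3) × 4.134555 = 1.550458
Exact value: 1.534432
Error: 0.016026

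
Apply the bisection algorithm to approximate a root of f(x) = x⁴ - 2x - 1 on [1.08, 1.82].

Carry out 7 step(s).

f(x) = x⁴ - 2x - 1
Initial interval: [1.08, 1.82]

Iteration 1:
  c_1 = (1.080000 + 1.820000)/2 = 1.450000
  f(c_1) = f(1.450000) = 0.520506
  f(a) × f(c) < 0, new interval: [1.080000, 1.450000]
Iteration 2:
  c_2 = (1.080000 + 1.450000)/2 = 1.265000
  f(c_2) = f(1.265000) = -0.969280
  f(a) × f(c) ≥ 0, new interval: [1.265000, 1.450000]
Iteration 3:
  c_3 = (1.265000 + 1.450000)/2 = 1.357500
  f(c_3) = f(1.357500) = -0.319065
  f(a) × f(c) ≥ 0, new interval: [1.357500, 1.450000]
Iteration 4:
  c_4 = (1.357500 + 1.450000)/2 = 1.403750
  f(c_4) = f(1.403750) = 0.075426
  f(a) × f(c) < 0, new interval: [1.357500, 1.403750]
Iteration 5:
  c_5 = (1.357500 + 1.403750)/2 = 1.380625
  f(c_5) = f(1.380625) = -0.127936
  f(a) × f(c) ≥ 0, new interval: [1.380625, 1.403750]
Iteration 6:
  c_6 = (1.380625 + 1.403750)/2 = 1.392188
  f(c_6) = f(1.392188) = -0.027810
  f(a) × f(c) ≥ 0, new interval: [1.392188, 1.403750]
Iteration 7:
  c_7 = (1.392188 + 1.403750)/2 = 1.397969
  f(c_7) = f(1.397969) = 0.023416
  f(a) × f(c) < 0, new interval: [1.392188, 1.397969]

After 7 iteration(s), the approximation is c_7 = 1.397969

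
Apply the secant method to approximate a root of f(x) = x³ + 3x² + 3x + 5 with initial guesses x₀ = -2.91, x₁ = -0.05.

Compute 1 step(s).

f(x) = x³ + 3x² + 3x + 5
x₀ = -2.91, x₁ = -0.05

Secant formula: x_{n+1} = x_n - f(x_n)(x_n - x_{n-1})/(f(x_n) - f(x_{n-1}))

Iteration 1:
  f(-2.910000) = -2.967871
  f(-0.050000) = 4.857375
  x_2 = -0.050000 - 4.857375×(-0.050000 - (-2.910000))/(4.857375 - (-2.967871))
       = -1.825291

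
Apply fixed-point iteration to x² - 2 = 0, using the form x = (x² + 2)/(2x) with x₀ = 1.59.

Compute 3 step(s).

Equation: x² - 2 = 0
Fixed-point form: x = (x² + 2)/(2x)
x₀ = 1.59

x_1 = g(1.590000) = 1.423931
x_2 = g(1.423931) = 1.414247
x_3 = g(1.414247) = 1.414214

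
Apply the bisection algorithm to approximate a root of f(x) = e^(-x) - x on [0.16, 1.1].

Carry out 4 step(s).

f(x) = e^(-x) - x
Initial interval: [0.16, 1.1]

Iteration 1:
  c_1 = (0.160000 + 1.100000)/2 = 0.630000
  f(c_1) = f(0.630000) = -0.097408
  f(a) × f(c) < 0, new interval: [0.160000, 0.630000]
Iteration 2:
  c_2 = (0.160000 + 0.630000)/2 = 0.395000
  f(c_2) = f(0.395000) = 0.278680
  f(a) × f(c) ≥ 0, new interval: [0.395000, 0.630000]
Iteration 3:
  c_3 = (0.395000 + 0.630000)/2 = 0.512500
  f(c_3) = f(0.512500) = 0.086496
  f(a) × f(c) ≥ 0, new interval: [0.512500, 0.630000]
Iteration 4:
  c_4 = (0.512500 + 0.630000)/2 = 0.571250
  f(c_4) = f(0.571250) = -0.006431
  f(a) × f(c) < 0, new interval: [0.512500, 0.571250]

After 4 iteration(s), the approximation is c_4 = 0.571250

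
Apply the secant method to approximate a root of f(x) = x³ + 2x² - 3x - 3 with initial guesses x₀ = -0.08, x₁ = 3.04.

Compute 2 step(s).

f(x) = x³ + 2x² - 3x - 3
x₀ = -0.08, x₁ = 3.04

Secant formula: x_{n+1} = x_n - f(x_n)(x_n - x_{n-1})/(f(x_n) - f(x_{n-1}))

Iteration 1:
  f(-0.080000) = -2.747712
  f(3.040000) = 34.457664
  x_2 = 3.040000 - 34.457664×(3.040000 - (-0.080000))/(34.457664 - (-2.747712))
       = 0.150420
Iteration 2:
  f(3.040000) = 34.457664
  f(0.150420) = -3.402604
  x_3 = 0.150420 - (-3.402604)×(0.150420 - 3.040000)/(-3.402604 - 34.457664)
       = 0.410114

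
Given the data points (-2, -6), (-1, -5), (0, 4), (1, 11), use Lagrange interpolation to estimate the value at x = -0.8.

Lagrange interpolation formula:
P(x) = Σ yᵢ × Lᵢ(x)
where Lᵢ(x) = Π_{j≠i} (x - xⱼ)/(xᵢ - xⱼ)

L_0(-0.8) = (-0.8 - (-1))/(-2 - (-1)) × (-0.8 - 0)/(-2 - 0) × (-0.8 - 1)/(-2 - 1) = -0.048000
L_1(-0.8) = (-0.8 - (-2))/(-1 - (-2)) × (-0.8 - 0)/(-1 - 0) × (-0.8 - 1)/(-1 - 1) = 0.864000
L_2(-0.8) = (-0.8 - (-2))/(0 - (-2)) × (-0.8 - (-1))/(0 - (-1)) × (-0.8 - 1)/(0 - 1) = 0.216000
L_3(-0.8) = (-0.8 - (-2))/(1 - (-2)) × (-0.8 - (-1))/(1 - (-1)) × (-0.8 - 0)/(1 - 0) = -0.032000

P(-0.8) = (-6)×L_0(-0.8) + (-5)×L_1(-0.8) + 4×L_2(-0.8) + 11×L_3(-0.8)
P(-0.8) = -3.520000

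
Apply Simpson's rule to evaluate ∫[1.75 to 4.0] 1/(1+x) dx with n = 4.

f(x) = 1/(1+x)
a = 1.75, b = 4.0, n = 4
h = (b - a)/n = 0.562500

Simpson's rule: (h/3)[f(x₀) + 4f(x₁) + 2f(x₂) + ... + f(xₙ)]

x_0 = 1.7500, f(x_0) = 0.363636, coefficient = 1
x_1 = 2.3125, f(x_1) = 0.301887, coefficient = 4
x_2 = 2.8750, f(x_2) = 0.258065, coefficient = 2
x_3 = 3.4375, f(x_3) = 0.225352, coefficient = 4
x_4 = 4.0000, f(x_4) = 0.200000, coefficient = 1

I ≈ (0.562500/3) × 3.188721 = 0.597885
Exact value: 0.597837
Error: 0.000048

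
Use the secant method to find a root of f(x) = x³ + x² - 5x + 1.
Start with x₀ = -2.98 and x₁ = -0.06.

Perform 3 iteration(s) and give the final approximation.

f(x) = x³ + x² - 5x + 1
x₀ = -2.98, x₁ = -0.06

Secant formula: x_{n+1} = x_n - f(x_n)(x_n - x_{n-1})/(f(x_n) - f(x_{n-1}))

Iteration 1:
  f(-2.980000) = -1.683192
  f(-0.060000) = 1.303384
  x_2 = -0.060000 - 1.303384×(-0.060000 - (-2.980000))/(1.303384 - (-1.683192))
       = -1.334329
Iteration 2:
  f(-0.060000) = 1.303384
  f(-1.334329) = 7.076395
  x_3 = -1.334329 - 7.076395×(-1.334329 - (-0.060000))/(7.076395 - 1.303384)
       = 0.227708
Iteration 3:
  f(-1.334329) = 7.076395
  f(0.227708) = -0.074881
  x_4 = 0.227708 - (-0.074881)×(0.227708 - (-1.334329))/(-0.074881 - 7.076395)
       = 0.211352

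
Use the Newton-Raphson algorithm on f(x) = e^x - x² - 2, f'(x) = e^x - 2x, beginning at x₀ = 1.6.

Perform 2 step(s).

f(x) = e^x - x² - 2
f'(x) = e^x - 2x
x₀ = 1.6

Newton-Raphson formula: x_{n+1} = x_n - f(x_n)/f'(x_n)

Iteration 1:
  f(1.600000) = 0.393032
  f'(1.600000) = 1.753032
  x_1 = 1.600000 - 0.393032/1.753032 = 1.375799
Iteration 2:
  f(1.375799) = 0.065415
  f'(1.375799) = 1.206639
  x_2 = 1.375799 - 0.065415/1.206639 = 1.321586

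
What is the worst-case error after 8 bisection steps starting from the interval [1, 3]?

Bisection error bound: |error| ≤ (b-a)/2^n
|error| ≤ (3 - 1)/2^8 = 2/2^8
|error| ≤ 0.0078125000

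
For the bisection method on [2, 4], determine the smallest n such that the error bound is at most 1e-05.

We need (b-a)/2^n ≤ 1e-05
(4 - 2)/2^n ≤ 1e-05
2/2^n ≤ 1e-05
2^n ≥ 200000
n ≥ log₂(200000) = 17.61
n ≥ 18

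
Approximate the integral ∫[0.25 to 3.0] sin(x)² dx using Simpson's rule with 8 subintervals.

f(x) = sin(x)²
a = 0.25, b = 3.0, n = 8
h = (b - a)/n = 0.343750

Simpson's rule: (h/3)[f(x₀) + 4f(x₁) + 2f(x₂) + ... + f(xₙ)]

x_0 = 0.2500, f(x_0) = 0.061209, coefficient = 1
x_1 = 0.5938, f(x_1) = 0.313010, coefficient = 4
x_2 = 0.9375, f(x_2) = 0.649767, coefficient = 2
x_3 = 1.2812, f(x_3) = 0.918480, coefficient = 4
x_4 = 1.6250, f(x_4) = 0.997065, coefficient = 2
x_5 = 1.9688, f(x_5) = 0.849818, coefficient = 4
x_6 = 2.3125, f(x_6) = 0.543639, coefficient = 2
x_7 = 2.6562, f(x_7) = 0.217633, coefficient = 4
x_8 = 3.0000, f(x_8) = 0.019915, coefficient = 1

I ≈ (0.343750/3) × 13.657830 = 1.564960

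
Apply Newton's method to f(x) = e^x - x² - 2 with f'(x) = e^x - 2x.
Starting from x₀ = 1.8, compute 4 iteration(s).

f(x) = e^x - x² - 2
f'(x) = e^x - 2x
x₀ = 1.8

Newton-Raphson formula: x_{n+1} = x_n - f(x_n)/f'(x_n)

Iteration 1:
  f(1.800000) = 0.809647
  f'(1.800000) = 2.449647
  x_1 = 1.800000 - 0.809647/2.449647 = 1.469484
Iteration 2:
  f(1.469484) = 0.187608
  f'(1.469484) = 1.408024
  x_2 = 1.469484 - 0.187608/1.408024 = 1.336242
Iteration 3:
  f(1.336242) = 0.019175
  f'(1.336242) = 1.132234
  x_3 = 1.336242 - 0.019175/1.132234 = 1.319306
Iteration 4:
  f(1.319306) = 0.000256
  f'(1.319306) = 1.102212
  x_4 = 1.319306 - 0.000256/1.102212 = 1.319074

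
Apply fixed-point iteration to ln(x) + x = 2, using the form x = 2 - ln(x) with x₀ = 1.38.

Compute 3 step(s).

Equation: ln(x) + x = 2
Fixed-point form: x = 2 - ln(x)
x₀ = 1.38

x_1 = g(1.380000) = 1.677917
x_2 = g(1.677917) = 1.482447
x_3 = g(1.482447) = 1.606306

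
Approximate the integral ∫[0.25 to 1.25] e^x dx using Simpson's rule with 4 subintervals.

f(x) = e^x
a = 0.25, b = 1.25, n = 4
h = (b - a)/n = 0.250000

Simpson's rule: (h/3)[f(x₀) + 4f(x₁) + 2f(x₂) + ... + f(xₙ)]

x_0 = 0.2500, f(x_0) = 1.284025, coefficient = 1
x_1 = 0.5000, f(x_1) = 1.648721, coefficient = 4
x_2 = 0.7500, f(x_2) = 2.117000, coefficient = 2
x_3 = 1.0000, f(x_3) = 2.718282, coefficient = 4
x_4 = 1.2500, f(x_4) = 3.490343, coefficient = 1

I ≈ (0.250000/3) × 26.476381 = 2.206365
Exact value: 2.206318
Error: 0.000048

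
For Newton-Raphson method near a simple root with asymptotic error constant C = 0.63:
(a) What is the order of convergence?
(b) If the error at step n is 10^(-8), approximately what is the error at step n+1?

(a) Newton-Raphson has quadratic (order 2) convergence near simple roots.
    This means |e_{n+1}| ≈ C|e_n|².

(b) With |e_n| = 10^(-8) and C = 0.63:
    |e_{n+1}| ≈ 0.63 × (10^(-8))² = 0.63 × 10^(-16)

(a) 2 (quadratic); (b) |e_{n+1}| ≈ 6.300e-17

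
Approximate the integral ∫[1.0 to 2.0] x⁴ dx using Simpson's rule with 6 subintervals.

f(x) = x⁴
a = 1.0, b = 2.0, n = 6
h = (b - a)/n = 0.166667

Simpson's rule: (h/3)[f(x₀) + 4f(x₁) + 2f(x₂) + ... + f(xₙ)]

x_0 = 1.0000, f(x_0) = 1.000000, coefficient = 1
x_1 = 1.1667, f(x_1) = 1.852623, coefficient = 4
x_2 = 1.3333, f(x_2) = 3.160494, coefficient = 2
x_3 = 1.5000, f(x_3) = 5.062500, coefficient = 4
x_4 = 1.6667, f(x_4) = 7.716049, coefficient = 2
x_5 = 1.8333, f(x_5) = 11.297068, coefficient = 4
x_6 = 2.0000, f(x_6) = 16.000000, coefficient = 1

I ≈ (0.166667/3) × 111.601852 = 6.200103
Exact value: 6.200000
Error: 0.000103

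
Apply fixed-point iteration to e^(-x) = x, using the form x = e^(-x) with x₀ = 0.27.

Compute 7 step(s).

Equation: e^(-x) = x
Fixed-point form: x = e^(-x)
x₀ = 0.27

x_1 = g(0.270000) = 0.763379
x_2 = g(0.763379) = 0.466089
x_3 = g(0.466089) = 0.627452
x_4 = g(0.627452) = 0.533951
x_5 = g(0.533951) = 0.586284
x_6 = g(0.586284) = 0.556391
x_7 = g(0.556391) = 0.573274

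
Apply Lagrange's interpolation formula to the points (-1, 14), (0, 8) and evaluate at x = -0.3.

Lagrange interpolation formula:
P(x) = Σ yᵢ × Lᵢ(x)
where Lᵢ(x) = Π_{j≠i} (x - xⱼ)/(xᵢ - xⱼ)

L_0(-0.3) = (-0.3 - 0)/(-1 - 0) = 0.300000
L_1(-0.3) = (-0.3 - (-1))/(0 - (-1)) = 0.700000

P(-0.3) = 14×L_0(-0.3) + 8×L_1(-0.3)
P(-0.3) = 9.800000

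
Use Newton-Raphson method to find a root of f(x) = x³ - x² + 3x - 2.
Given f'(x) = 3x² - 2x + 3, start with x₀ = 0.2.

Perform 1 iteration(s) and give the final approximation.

f(x) = x³ - x² + 3x - 2
f'(x) = 3x² - 2x + 3
x₀ = 0.2

Newton-Raphson formula: x_{n+1} = x_n - f(x_n)/f'(x_n)

Iteration 1:
  f(0.200000) = -1.432000
  f'(0.200000) = 2.720000
  x_1 = 0.200000 - (-1.432000)/2.720000 = 0.726471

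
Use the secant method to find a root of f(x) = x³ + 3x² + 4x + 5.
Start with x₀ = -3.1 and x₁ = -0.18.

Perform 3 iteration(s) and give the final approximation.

f(x) = x³ + 3x² + 4x + 5
x₀ = -3.1, x₁ = -0.18

Secant formula: x_{n+1} = x_n - f(x_n)(x_n - x_{n-1})/(f(x_n) - f(x_{n-1}))

Iteration 1:
  f(-3.100000) = -8.361000
  f(-0.180000) = 4.371368
  x_2 = -0.180000 - 4.371368×(-0.180000 - (-3.100000))/(4.371368 - (-8.361000))
       = -1.182515
Iteration 2:
  f(-0.180000) = 4.371368
  f(-1.182515) = 2.811405
  x_3 = -1.182515 - 2.811405×(-1.182515 - (-0.180000))/(2.811405 - 4.371368)
       = -2.989274
Iteration 3:
  f(-1.182515) = 2.811405
  f(-2.989274) = -6.861245
  x_4 = -2.989274 - (-6.861245)×(-2.989274 - (-1.182515))/(-6.861245 - 2.811405)
       = -1.707659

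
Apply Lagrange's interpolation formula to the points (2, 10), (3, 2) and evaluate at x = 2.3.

Lagrange interpolation formula:
P(x) = Σ yᵢ × Lᵢ(x)
where Lᵢ(x) = Π_{j≠i} (x - xⱼ)/(xᵢ - xⱼ)

L_0(2.3) = (2.3 - 3)/(2 - 3) = 0.700000
L_1(2.3) = (2.3 - 2)/(3 - 2) = 0.300000

P(2.3) = 10×L_0(2.3) + 2×L_1(2.3)
P(2.3) = 7.600000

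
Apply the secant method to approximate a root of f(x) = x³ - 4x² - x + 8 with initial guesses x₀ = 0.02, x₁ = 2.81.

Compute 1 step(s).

f(x) = x³ - 4x² - x + 8
x₀ = 0.02, x₁ = 2.81

Secant formula: x_{n+1} = x_n - f(x_n)(x_n - x_{n-1})/(f(x_n) - f(x_{n-1}))

Iteration 1:
  f(0.020000) = 7.978408
  f(2.810000) = -4.206359
  x_2 = 2.810000 - (-4.206359)×(2.810000 - 0.020000)/(-4.206359 - 7.978408)
       = 1.846851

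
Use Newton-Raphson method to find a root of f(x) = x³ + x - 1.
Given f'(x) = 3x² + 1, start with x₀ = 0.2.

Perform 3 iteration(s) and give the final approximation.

f(x) = x³ + x - 1
f'(x) = 3x² + 1
x₀ = 0.2

Newton-Raphson formula: x_{n+1} = x_n - f(x_n)/f'(x_n)

Iteration 1:
  f(0.200000) = -0.792000
  f'(0.200000) = 1.120000
  x_1 = 0.200000 - (-0.792000)/1.120000 = 0.907143
Iteration 2:
  f(0.907143) = 0.653638
  f'(0.907143) = 3.468724
  x_2 = 0.907143 - 0.653638/3.468724 = 0.718705
Iteration 3:
  f(0.718705) = 0.089943
  f'(0.718705) = 2.549612
  x_3 = 0.718705 - 0.089943/2.549612 = 0.683428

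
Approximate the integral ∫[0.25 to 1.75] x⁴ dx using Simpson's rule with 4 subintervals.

f(x) = x⁴
a = 0.25, b = 1.75, n = 4
h = (b - a)/n = 0.375000

Simpson's rule: (h/3)[f(x₀) + 4f(x₁) + 2f(x₂) + ... + f(xₙ)]

x_0 = 0.2500, f(x_0) = 0.003906, coefficient = 1
x_1 = 0.6250, f(x_1) = 0.152588, coefficient = 4
x_2 = 1.0000, f(x_2) = 1.000000, coefficient = 2
x_3 = 1.3750, f(x_3) = 3.574463, coefficient = 4
x_4 = 1.7500, f(x_4) = 9.378906, coefficient = 1

I ≈ (0.375000/3) × 26.291016 = 3.286377
Exact value: 3.282422
Error: 0.003955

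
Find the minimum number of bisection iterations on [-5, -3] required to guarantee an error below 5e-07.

We need (b-a)/2^n ≤ 5e-07
(-3 - (-5))/2^n ≤ 5e-07
2/2^n ≤ 5e-07
2^n ≥ 4000000
n ≥ log₂(4000000) = 21.93
n ≥ 22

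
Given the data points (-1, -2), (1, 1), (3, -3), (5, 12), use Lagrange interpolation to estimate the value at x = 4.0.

Lagrange interpolation formula:
P(x) = Σ yᵢ × Lᵢ(x)
where Lᵢ(x) = Π_{j≠i} (x - xⱼ)/(xᵢ - xⱼ)

L_0(4.0) = (4.0 - 1)/(-1 - 1) × (4.0 - 3)/(-1 - 3) × (4.0 - 5)/(-1 - 5) = 0.062500
L_1(4.0) = (4.0 - (-1))/(1 - (-1)) × (4.0 - 3)/(1 - 3) × (4.0 - 5)/(1 - 5) = -0.312500
L_2(4.0) = (4.0 - (-1))/(3 - (-1)) × (4.0 - 1)/(3 - 1) × (4.0 - 5)/(3 - 5) = 0.937500
L_3(4.0) = (4.0 - (-1))/(5 - (-1)) × (4.0 - 1)/(5 - 1) × (4.0 - 3)/(5 - 3) = 0.312500

P(4.0) = (-2)×L_0(4.0) + 1×L_1(4.0) + (-3)×L_2(4.0) + 12×L_3(4.0)
P(4.0) = 0.500000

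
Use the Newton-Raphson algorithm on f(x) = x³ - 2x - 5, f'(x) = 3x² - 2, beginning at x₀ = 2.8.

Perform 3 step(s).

f(x) = x³ - 2x - 5
f'(x) = 3x² - 2
x₀ = 2.8

Newton-Raphson formula: x_{n+1} = x_n - f(x_n)/f'(x_n)

Iteration 1:
  f(2.800000) = 11.352000
  f'(2.800000) = 21.520000
  x_1 = 2.800000 - 11.352000/21.520000 = 2.272491
Iteration 2:
  f(2.272491) = 2.190647
  f'(2.272491) = 13.492642
  x_2 = 2.272491 - 2.190647/13.492642 = 2.110132
Iteration 3:
  f(2.110132) = 0.175431
  f'(2.110132) = 11.357972
  x_3 = 2.110132 - 0.175431/11.357972 = 2.094686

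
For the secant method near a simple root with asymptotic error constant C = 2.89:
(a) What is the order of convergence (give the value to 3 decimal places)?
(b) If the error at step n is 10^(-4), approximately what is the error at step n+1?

(a) Secant method has superlinear convergence with order φ = (1+√5)/2 ≈ 1.618.
    This means |e_{n+1}| ≈ C|e_n|^1.618.

(b) With |e_n| = 10^(-4) and C = 2.89:
    |e_{n+1}| ≈ 2.89 × (10^(-4))^1.618 = 2.89 × 10^(-6.47)

(a) ≈ 1.618 (golden ratio); (b) |e_{n+1}| ≈ 9.745e-07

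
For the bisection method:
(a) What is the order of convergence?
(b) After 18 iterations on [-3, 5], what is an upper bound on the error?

(a) Bisection has linear (order 1) convergence; the error is halved each step.

(b) Error bound = (b-a)/2^n = (5 - (-3))/2^{18}
    = 8/2^{18}

(a) 1 (linear); (b) error ≤ 3.05e-05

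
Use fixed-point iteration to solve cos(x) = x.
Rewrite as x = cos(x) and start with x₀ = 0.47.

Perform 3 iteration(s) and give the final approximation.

Equation: cos(x) = x
Fixed-point form: x = cos(x)
x₀ = 0.47

x_1 = g(0.470000) = 0.891568
x_2 = g(0.891568) = 0.628193
x_3 = g(0.628193) = 0.809091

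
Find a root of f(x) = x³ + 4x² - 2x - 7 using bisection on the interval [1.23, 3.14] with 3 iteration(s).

f(x) = x³ + 4x² - 2x - 7
Initial interval: [1.23, 3.14]

Iteration 1:
  c_1 = (1.230000 + 3.140000)/2 = 2.185000
  f(c_1) = f(2.185000) = 18.158582
  f(a) × f(c) < 0, new interval: [1.230000, 2.185000]
Iteration 2:
  c_2 = (1.230000 + 2.185000)/2 = 1.707500
  f(c_2) = f(1.707500) = 6.225537
  f(a) × f(c) < 0, new interval: [1.230000, 1.707500]
Iteration 3:
  c_3 = (1.230000 + 1.707500)/2 = 1.468750
  f(c_3) = f(1.468750) = 1.859833
  f(a) × f(c) < 0, new interval: [1.230000, 1.468750]

After 3 iteration(s), the approximation is c_3 = 1.468750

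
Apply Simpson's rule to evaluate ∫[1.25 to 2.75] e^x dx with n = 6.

f(x) = e^x
a = 1.25, b = 2.75, n = 6
h = (b - a)/n = 0.250000

Simpson's rule: (h/3)[f(x₀) + 4f(x₁) + 2f(x₂) + ... + f(xₙ)]

x_0 = 1.2500, f(x_0) = 3.490343, coefficient = 1
x_1 = 1.5000, f(x_1) = 4.481689, coefficient = 4
x_2 = 1.7500, f(x_2) = 5.754603, coefficient = 2
x_3 = 2.0000, f(x_3) = 7.389056, coefficient = 4
x_4 = 2.2500, f(x_4) = 9.487736, coefficient = 2
x_5 = 2.5000, f(x_5) = 12.182494, coefficient = 4
x_6 = 2.7500, f(x_6) = 15.642632, coefficient = 1

I ≈ (0.250000/3) × 145.830608 = 12.152551
Exact value: 12.152289
Error: 0.000262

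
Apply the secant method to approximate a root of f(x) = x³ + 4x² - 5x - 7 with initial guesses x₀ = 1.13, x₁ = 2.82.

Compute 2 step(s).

f(x) = x³ + 4x² - 5x - 7
x₀ = 1.13, x₁ = 2.82

Secant formula: x_{n+1} = x_n - f(x_n)(x_n - x_{n-1})/(f(x_n) - f(x_{n-1}))

Iteration 1:
  f(1.130000) = -6.099503
  f(2.820000) = 33.135368
  x_2 = 2.820000 - 33.135368×(2.820000 - 1.130000)/(33.135368 - (-6.099503))
       = 1.392730
Iteration 2:
  f(2.820000) = 33.135368
  f(1.392730) = -3.503394
  x_3 = 1.392730 - (-3.503394)×(1.392730 - 2.820000)/(-3.503394 - 33.135368)
       = 1.529205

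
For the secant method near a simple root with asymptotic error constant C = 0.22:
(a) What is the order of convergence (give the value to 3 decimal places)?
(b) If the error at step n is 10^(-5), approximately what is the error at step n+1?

(a) Secant method has superlinear convergence with order φ = (1+√5)/2 ≈ 1.618.
    This means |e_{n+1}| ≈ C|e_n|^1.618.

(b) With |e_n| = 10^(-5) and C = 0.22:
    |e_{n+1}| ≈ 0.22 × (10^(-5))^1.618 = 0.22 × 10^(-8.09)

(a) ≈ 1.618 (golden ratio); (b) |e_{n+1}| ≈ 1.788e-09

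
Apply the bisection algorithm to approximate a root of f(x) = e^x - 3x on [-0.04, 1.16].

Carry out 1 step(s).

f(x) = e^x - 3x
Initial interval: [-0.04, 1.16]

Iteration 1:
  c_1 = (-0.040000 + 1.160000)/2 = 0.560000
  f(c_1) = f(0.560000) = 0.070673
  f(a) × f(c) ≥ 0, new interval: [0.560000, 1.160000]

After 1 iteration(s), the approximation is c_1 = 0.560000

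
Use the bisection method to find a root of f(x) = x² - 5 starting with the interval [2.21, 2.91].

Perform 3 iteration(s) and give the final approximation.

f(x) = x² - 5
Initial interval: [2.21, 2.91]

Iteration 1:
  c_1 = (2.210000 + 2.910000)/2 = 2.560000
  f(c_1) = f(2.560000) = 1.553600
  f(a) × f(c) < 0, new interval: [2.210000, 2.560000]
Iteration 2:
  c_2 = (2.210000 + 2.560000)/2 = 2.385000
  f(c_2) = f(2.385000) = 0.688225
  f(a) × f(c) < 0, new interval: [2.210000, 2.385000]
Iteration 3:
  c_3 = (2.210000 + 2.385000)/2 = 2.297500
  f(c_3) = f(2.297500) = 0.278506
  f(a) × f(c) < 0, new interval: [2.210000, 2.297500]

After 3 iteration(s), the approximation is c_3 = 2.297500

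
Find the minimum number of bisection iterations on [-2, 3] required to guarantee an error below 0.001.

We need (b-a)/2^n ≤ 0.001
(3 - (-2))/2^n ≤ 0.001
5/2^n ≤ 0.001
2^n ≥ 5000
n ≥ log₂(5000) = 12.29
n ≥ 13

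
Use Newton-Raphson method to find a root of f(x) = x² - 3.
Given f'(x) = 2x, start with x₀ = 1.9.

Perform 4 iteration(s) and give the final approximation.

f(x) = x² - 3
f'(x) = 2x
x₀ = 1.9

Newton-Raphson formula: x_{n+1} = x_n - f(x_n)/f'(x_n)

Iteration 1:
  f(1.900000) = 0.610000
  f'(1.900000) = 3.800000
  x_1 = 1.900000 - 0.610000/3.800000 = 1.739474
Iteration 2:
  f(1.739474) = 0.025769
  f'(1.739474) = 3.478947
  x_2 = 1.739474 - 0.025769/3.478947 = 1.732067
Iteration 3:
  f(1.732067) = 0.000055
  f'(1.732067) = 3.464133
  x_3 = 1.732067 - 0.000055/3.464133 = 1.732051
Iteration 4:
  f(1.732051) = 0.000000
  f'(1.732051) = 3.464102
  x_4 = 1.732051 - 0.000000/3.464102 = 1.732051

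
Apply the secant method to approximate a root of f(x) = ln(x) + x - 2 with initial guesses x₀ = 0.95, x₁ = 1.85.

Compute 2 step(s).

f(x) = ln(x) + x - 2
x₀ = 0.95, x₁ = 1.85

Secant formula: x_{n+1} = x_n - f(x_n)(x_n - x_{n-1})/(f(x_n) - f(x_{n-1}))

Iteration 1:
  f(0.950000) = -1.101293
  f(1.850000) = 0.465186
  x_2 = 1.850000 - 0.465186×(1.850000 - 0.950000)/(0.465186 - (-1.101293))
       = 1.582734
Iteration 2:
  f(1.850000) = 0.465186
  f(1.582734) = 0.041887
  x_3 = 1.582734 - 0.041887×(1.582734 - 1.850000)/(0.041887 - 0.465186)
       = 1.556287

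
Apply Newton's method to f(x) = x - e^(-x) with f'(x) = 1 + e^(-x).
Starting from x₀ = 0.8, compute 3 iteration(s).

f(x) = x - e^(-x)
f'(x) = 1 + e^(-x)
x₀ = 0.8

Newton-Raphson formula: x_{n+1} = x_n - f(x_n)/f'(x_n)

Iteration 1:
  f(0.800000) = 0.350671
  f'(0.800000) = 1.449329
  x_1 = 0.800000 - 0.350671/1.449329 = 0.558046
Iteration 2:
  f(0.558046) = -0.014280
  f'(0.558046) = 1.572326
  x_2 = 0.558046 - (-0.014280)/1.572326 = 0.567128
Iteration 3:
  f(0.567128) = -0.000024
  f'(0.567128) = 1.567152
  x_3 = 0.567128 - (-0.000024)/1.567152 = 0.567143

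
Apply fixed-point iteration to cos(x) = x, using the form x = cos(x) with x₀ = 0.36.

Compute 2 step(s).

Equation: cos(x) = x
Fixed-point form: x = cos(x)
x₀ = 0.36

x_1 = g(0.360000) = 0.935897
x_2 = g(0.935897) = 0.593097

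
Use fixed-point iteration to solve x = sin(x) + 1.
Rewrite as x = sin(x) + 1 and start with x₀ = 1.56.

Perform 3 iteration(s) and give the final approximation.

Equation: x = sin(x) + 1
Fixed-point form: x = sin(x) + 1
x₀ = 1.56

x_1 = g(1.560000) = 1.999942
x_2 = g(1.999942) = 1.909322
x_3 = g(1.909322) = 1.943245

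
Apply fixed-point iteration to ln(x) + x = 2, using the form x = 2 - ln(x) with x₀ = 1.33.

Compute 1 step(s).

Equation: ln(x) + x = 2
Fixed-point form: x = 2 - ln(x)
x₀ = 1.33

x_1 = g(1.330000) = 1.714821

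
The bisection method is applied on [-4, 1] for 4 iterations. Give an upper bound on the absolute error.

Bisection error bound: |error| ≤ (b-a)/2^n
|error| ≤ (1 - (-4))/2^4 = 5/2^4
|error| ≤ 0.3125000000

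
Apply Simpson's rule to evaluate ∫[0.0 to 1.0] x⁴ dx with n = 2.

f(x) = x⁴
a = 0.0, b = 1.0, n = 2
h = (b - a)/n = 0.500000

Simpson's rule: (h/3)[f(x₀) + 4f(x₁) + 2f(x₂) + ... + f(xₙ)]

x_0 = 0.0000, f(x_0) = 0.000000, coefficient = 1
x_1 = 0.5000, f(x_1) = 0.062500, coefficient = 4
x_2 = 1.0000, f(x_2) = 1.000000, coefficient = 1

I ≈ (0.500000/3) × 1.250000 = 0.208333
Exact value: 0.200000
Error: 0.008333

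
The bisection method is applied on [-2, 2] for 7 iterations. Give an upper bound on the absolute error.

Bisection error bound: |error| ≤ (b-a)/2^n
|error| ≤ (2 - (-2))/2^7 = 4/2^7
|error| ≤ 0.0312500000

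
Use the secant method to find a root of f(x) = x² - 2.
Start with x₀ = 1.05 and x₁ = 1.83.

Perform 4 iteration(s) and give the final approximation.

f(x) = x² - 2
x₀ = 1.05, x₁ = 1.83

Secant formula: x_{n+1} = x_n - f(x_n)(x_n - x_{n-1})/(f(x_n) - f(x_{n-1}))

Iteration 1:
  f(1.050000) = -0.897500
  f(1.830000) = 1.348900
  x_2 = 1.830000 - 1.348900×(1.830000 - 1.050000)/(1.348900 - (-0.897500))
       = 1.361632
Iteration 2:
  f(1.830000) = 1.348900
  f(1.361632) = -0.145958
  x_3 = 1.361632 - (-0.145958)×(1.361632 - 1.830000)/(-0.145958 - 1.348900)
       = 1.407364
Iteration 3:
  f(1.361632) = -0.145958
  f(1.407364) = -0.019328
  x_4 = 1.407364 - (-0.019328)×(1.407364 - 1.361632)/(-0.019328 - (-0.145958))
       = 1.414344
Iteration 4:
  f(1.407364) = -0.019328
  f(1.414344) = 0.000368
  x_5 = 1.414344 - 0.000368×(1.414344 - 1.407364)/(0.000368 - (-0.019328))
       = 1.414213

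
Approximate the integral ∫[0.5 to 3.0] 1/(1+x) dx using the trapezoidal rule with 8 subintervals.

f(x) = 1/(1+x)
a = 0.5, b = 3.0, n = 8
h = (b - a)/n = 0.312500

Trapezoidal rule: (h/2)[f(x₀) + 2f(x₁) + 2f(x₂) + ... + f(xₙ)]

x_0 = 0.5000, f(x_0) = 0.666667, coefficient = 1
x_1 = 0.8125, f(x_1) = 0.551724, coefficient = 2
x_2 = 1.1250, f(x_2) = 0.470588, coefficient = 2
x_3 = 1.4375, f(x_3) = 0.410256, coefficient = 2
x_4 = 1.7500, f(x_4) = 0.363636, coefficient = 2
x_5 = 2.0625, f(x_5) = 0.326531, coefficient = 2
x_6 = 2.3750, f(x_6) = 0.296296, coefficient = 2
x_7 = 2.6875, f(x_7) = 0.271186, coefficient = 2
x_8 = 3.0000, f(x_8) = 0.250000, coefficient = 1

I ≈ (0.312500/2) × 6.297104 = 0.983922
Exact value: 0.980829
Error: 0.003093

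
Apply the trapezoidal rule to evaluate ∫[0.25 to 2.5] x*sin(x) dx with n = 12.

f(x) = x*sin(x)
a = 0.25, b = 2.5, n = 12
h = (b - a)/n = 0.187500

Trapezoidal rule: (h/2)[f(x₀) + 2f(x₁) + 2f(x₂) + ... + f(xₙ)]

x_0 = 0.2500, f(x_0) = 0.061851, coefficient = 1
x_1 = 0.4375, f(x_1) = 0.185358, coefficient = 2
x_2 = 0.6250, f(x_2) = 0.365686, coefficient = 2
x_3 = 0.8125, f(x_3) = 0.589882, coefficient = 2
x_4 = 1.0000, f(x_4) = 0.841471, coefficient = 2
x_5 = 1.1875, f(x_5) = 1.101331, coefficient = 2
x_6 = 1.3750, f(x_6) = 1.348728, coefficient = 2
x_7 = 1.5625, f(x_7) = 1.562446, coefficient = 2
x_8 = 1.7500, f(x_8) = 1.721975, coefficient = 2
x_9 = 1.9375, f(x_9) = 1.808684, coefficient = 2
x_10 = 2.1250, f(x_10) = 1.806930, coefficient = 2
x_11 = 2.3125, f(x_11) = 1.705050, coefficient = 2
x_12 = 2.5000, f(x_12) = 1.496180, coefficient = 1

I ≈ (0.187500/2) × 27.633114 = 2.590604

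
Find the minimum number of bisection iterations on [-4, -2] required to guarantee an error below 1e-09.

We need (b-a)/2^n ≤ 1e-09
(-2 - (-4))/2^n ≤ 1e-09
2/2^n ≤ 1e-09
2^n ≥ 2000000000
n ≥ log₂(2000000000) = 30.90
n ≥ 31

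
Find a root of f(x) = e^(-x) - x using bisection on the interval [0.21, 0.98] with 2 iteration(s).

f(x) = e^(-x) - x
Initial interval: [0.21, 0.98]

Iteration 1:
  c_1 = (0.210000 + 0.980000)/2 = 0.595000
  f(c_1) = f(0.595000) = -0.043437
  f(a) × f(c) < 0, new interval: [0.210000, 0.595000]
Iteration 2:
  c_2 = (0.210000 + 0.595000)/2 = 0.402500
  f(c_2) = f(0.402500) = 0.266146
  f(a) × f(c) ≥ 0, new interval: [0.402500, 0.595000]

After 2 iteration(s), the approximation is c_2 = 0.402500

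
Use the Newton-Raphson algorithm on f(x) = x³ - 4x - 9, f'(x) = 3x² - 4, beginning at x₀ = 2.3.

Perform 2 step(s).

f(x) = x³ - 4x - 9
f'(x) = 3x² - 4
x₀ = 2.3

Newton-Raphson formula: x_{n+1} = x_n - f(x_n)/f'(x_n)

Iteration 1:
  f(2.300000) = -6.033000
  f'(2.300000) = 11.870000
  x_1 = 2.300000 - (-6.033000)/11.870000 = 2.808256
Iteration 2:
  f(2.808256) = 1.913732
  f'(2.808256) = 19.658907
  x_2 = 2.808256 - 1.913732/19.658907 = 2.710909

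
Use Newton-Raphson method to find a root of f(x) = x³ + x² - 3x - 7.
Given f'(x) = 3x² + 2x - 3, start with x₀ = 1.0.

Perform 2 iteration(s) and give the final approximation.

f(x) = x³ + x² - 3x - 7
f'(x) = 3x² + 2x - 3
x₀ = 1.0

Newton-Raphson formula: x_{n+1} = x_n - f(x_n)/f'(x_n)

Iteration 1:
  f(1.000000) = -8.000000
  f'(1.000000) = 2.000000
  x_1 = 1.000000 - (-8.000000)/2.000000 = 5.000000
Iteration 2:
  f(5.000000) = 128.000000
  f'(5.000000) = 82.000000
  x_2 = 5.000000 - 128.000000/82.000000 = 3.439024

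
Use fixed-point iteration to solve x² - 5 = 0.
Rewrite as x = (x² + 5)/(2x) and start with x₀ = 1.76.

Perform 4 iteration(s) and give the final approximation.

Equation: x² - 5 = 0
Fixed-point form: x = (x² + 5)/(2x)
x₀ = 1.76

x_1 = g(1.760000) = 2.300455
x_2 = g(2.300455) = 2.236969
x_3 = g(2.236969) = 2.236068
x_4 = g(2.236068) = 2.236068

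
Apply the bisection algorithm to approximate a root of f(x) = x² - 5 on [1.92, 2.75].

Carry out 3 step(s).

f(x) = x² - 5
Initial interval: [1.92, 2.75]

Iteration 1:
  c_1 = (1.920000 + 2.750000)/2 = 2.335000
  f(c_1) = f(2.335000) = 0.452225
  f(a) × f(c) < 0, new interval: [1.920000, 2.335000]
Iteration 2:
  c_2 = (1.920000 + 2.335000)/2 = 2.127500
  f(c_2) = f(2.127500) = -0.473744
  f(a) × f(c) ≥ 0, new interval: [2.127500, 2.335000]
Iteration 3:
  c_3 = (2.127500 + 2.335000)/2 = 2.231250
  f(c_3) = f(2.231250) = -0.021523
  f(a) × f(c) ≥ 0, new interval: [2.231250, 2.335000]

After 3 iteration(s), the approximation is c_3 = 2.231250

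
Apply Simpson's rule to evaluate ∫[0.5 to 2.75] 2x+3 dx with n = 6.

f(x) = 2x+3
a = 0.5, b = 2.75, n = 6
h = (b - a)/n = 0.375000

Simpson's rule: (h/3)[f(x₀) + 4f(x₁) + 2f(x₂) + ... + f(xₙ)]

x_0 = 0.5000, f(x_0) = 4.000000, coefficient = 1
x_1 = 0.8750, f(x_1) = 4.750000, coefficient = 4
x_2 = 1.2500, f(x_2) = 5.500000, coefficient = 2
x_3 = 1.6250, f(x_3) = 6.250000, coefficient = 4
x_4 = 2.0000, f(x_4) = 7.000000, coefficient = 2
x_5 = 2.3750, f(x_5) = 7.750000, coefficient = 4
x_6 = 2.7500, f(x_6) = 8.500000, coefficient = 1

I ≈ (0.375000/3) × 112.500000 = 14.062500
Exact value: 14.062500
Error: 0.000000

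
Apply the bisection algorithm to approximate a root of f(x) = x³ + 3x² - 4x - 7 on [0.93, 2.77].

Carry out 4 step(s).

f(x) = x³ + 3x² - 4x - 7
Initial interval: [0.93, 2.77]

Iteration 1:
  c_1 = (0.930000 + 2.770000)/2 = 1.850000
  f(c_1) = f(1.850000) = 2.199125
  f(a) × f(c) < 0, new interval: [0.930000, 1.850000]
Iteration 2:
  c_2 = (0.930000 + 1.850000)/2 = 1.390000
  f(c_2) = f(1.390000) = -4.078081
  f(a) × f(c) ≥ 0, new interval: [1.390000, 1.850000]
Iteration 3:
  c_3 = (1.390000 + 1.850000)/2 = 1.620000
  f(c_3) = f(1.620000) = -1.355272
  f(a) × f(c) ≥ 0, new interval: [1.620000, 1.850000]
Iteration 4:
  c_4 = (1.620000 + 1.850000)/2 = 1.735000
  f(c_4) = f(1.735000) = 0.313415
  f(a) × f(c) < 0, new interval: [1.620000, 1.735000]

After 4 iteration(s), the approximation is c_4 = 1.735000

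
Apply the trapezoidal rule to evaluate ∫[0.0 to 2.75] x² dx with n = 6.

f(x) = x²
a = 0.0, b = 2.75, n = 6
h = (b - a)/n = 0.458333

Trapezoidal rule: (h/2)[f(x₀) + 2f(x₁) + 2f(x₂) + ... + f(xₙ)]

x_0 = 0.0000, f(x_0) = 0.000000, coefficient = 1
x_1 = 0.4583, f(x_1) = 0.210069, coefficient = 2
x_2 = 0.9167, f(x_2) = 0.840278, coefficient = 2
x_3 = 1.3750, f(x_3) = 1.890625, coefficient = 2
x_4 = 1.8333, f(x_4) = 3.361111, coefficient = 2
x_5 = 2.2917, f(x_5) = 5.251736, coefficient = 2
x_6 = 2.7500, f(x_6) = 7.562500, coefficient = 1

I ≈ (0.458333/2) × 30.670139 = 7.028573
Exact value: 6.932292
Error: 0.096282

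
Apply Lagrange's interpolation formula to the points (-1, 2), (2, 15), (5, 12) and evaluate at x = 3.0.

Lagrange interpolation formula:
P(x) = Σ yᵢ × Lᵢ(x)
where Lᵢ(x) = Π_{j≠i} (x - xⱼ)/(xᵢ - xⱼ)

L_0(3.0) = (3.0 - 2)/(-1 - 2) × (3.0 - 5)/(-1 - 5) = -0.111111
L_1(3.0) = (3.0 - (-1))/(2 - (-1)) × (3.0 - 5)/(2 - 5) = 0.888889
L_2(3.0) = (3.0 - (-1))/(5 - (-1)) × (3.0 - 2)/(5 - 2) = 0.222222

P(3.0) = 2×L_0(3.0) + 15×L_1(3.0) + 12×L_2(3.0)
P(3.0) = 15.777778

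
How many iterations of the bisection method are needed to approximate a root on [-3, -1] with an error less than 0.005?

We need (b-a)/2^n ≤ 0.005
(-1 - (-3))/2^n ≤ 0.005
2/2^n ≤ 0.005
2^n ≥ 400
n ≥ log₂(400) = 8.64
n ≥ 9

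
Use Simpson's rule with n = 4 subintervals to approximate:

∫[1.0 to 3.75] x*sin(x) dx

f(x) = x*sin(x)
a = 1.0, b = 3.75, n = 4
h = (b - a)/n = 0.687500

Simpson's rule: (h/3)[f(x₀) + 4f(x₁) + 2f(x₂) + ... + f(xₙ)]

x_0 = 1.0000, f(x_0) = 0.841471, coefficient = 1
x_1 = 1.6875, f(x_1) = 1.676021, coefficient = 4
x_2 = 2.3750, f(x_2) = 1.647502, coefficient = 2
x_3 = 3.0625, f(x_3) = 0.241969, coefficient = 4
x_4 = 3.7500, f(x_4) = -2.143355, coefficient = 1

I ≈ (0.687500/3) × 9.665081 = 2.214914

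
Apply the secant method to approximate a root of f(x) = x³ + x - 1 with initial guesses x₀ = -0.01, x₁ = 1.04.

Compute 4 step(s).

f(x) = x³ + x - 1
x₀ = -0.01, x₁ = 1.04

Secant formula: x_{n+1} = x_n - f(x_n)(x_n - x_{n-1})/(f(x_n) - f(x_{n-1}))

Iteration 1:
  f(-0.010000) = -1.010001
  f(1.040000) = 1.164864
  x_2 = 1.040000 - 1.164864×(1.040000 - (-0.010000))/(1.164864 - (-1.010001))
       = 0.477617
Iteration 2:
  f(1.040000) = 1.164864
  f(0.477617) = -0.413430
  x_3 = 0.477617 - (-0.413430)×(0.477617 - 1.040000)/(-0.413430 - 1.164864)
       = 0.624932
Iteration 3:
  f(0.477617) = -0.413430
  f(0.624932) = -0.131008
  x_4 = 0.624932 - (-0.131008)×(0.624932 - 0.477617)/(-0.131008 - (-0.413430))
       = 0.693267
Iteration 4:
  f(0.624932) = -0.131008
  f(0.693267) = 0.026464
  x_5 = 0.693267 - 0.026464×(0.693267 - 0.624932)/(0.026464 - (-0.131008))
       = 0.681783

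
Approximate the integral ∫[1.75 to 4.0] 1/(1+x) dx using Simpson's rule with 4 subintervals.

f(x) = 1/(1+x)
a = 1.75, b = 4.0, n = 4
h = (b - a)/n = 0.562500

Simpson's rule: (h/3)[f(x₀) + 4f(x₁) + 2f(x₂) + ... + f(xₙ)]

x_0 = 1.7500, f(x_0) = 0.363636, coefficient = 1
x_1 = 2.3125, f(x_1) = 0.301887, coefficient = 4
x_2 = 2.8750, f(x_2) = 0.258065, coefficient = 2
x_3 = 3.4375, f(x_3) = 0.225352, coefficient = 4
x_4 = 4.0000, f(x_4) = 0.200000, coefficient = 1

I ≈ (0.562500/3) × 3.188721 = 0.597885
Exact value: 0.597837
Error: 0.000048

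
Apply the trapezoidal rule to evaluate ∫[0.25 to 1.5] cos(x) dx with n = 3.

f(x) = cos(x)
a = 0.25, b = 1.5, n = 3
h = (b - a)/n = 0.416667

Trapezoidal rule: (h/2)[f(x₀) + 2f(x₁) + 2f(x₂) + ... + f(xₙ)]

x_0 = 0.2500, f(x_0) = 0.968912, coefficient = 1
x_1 = 0.6667, f(x_1) = 0.785887, coefficient = 2
x_2 = 1.0833, f(x_2) = 0.468386, coefficient = 2
x_3 = 1.5000, f(x_3) = 0.070737, coefficient = 1

I ≈ (0.416667/2) × 3.548196 = 0.739207
Exact value: 0.750091
Error: 0.010884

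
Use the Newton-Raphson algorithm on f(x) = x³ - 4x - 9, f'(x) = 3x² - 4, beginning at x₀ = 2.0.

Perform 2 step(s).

f(x) = x³ - 4x - 9
f'(x) = 3x² - 4
x₀ = 2.0

Newton-Raphson formula: x_{n+1} = x_n - f(x_n)/f'(x_n)

Iteration 1:
  f(2.000000) = -9.000000
  f'(2.000000) = 8.000000
  x_1 = 2.000000 - (-9.000000)/8.000000 = 3.125000
Iteration 2:
  f(3.125000) = 9.017578
  f'(3.125000) = 25.296875
  x_2 = 3.125000 - 9.017578/25.296875 = 2.768530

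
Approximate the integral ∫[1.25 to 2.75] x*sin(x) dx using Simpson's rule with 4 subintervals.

f(x) = x*sin(x)
a = 1.25, b = 2.75, n = 4
h = (b - a)/n = 0.375000

Simpson's rule: (h/3)[f(x₀) + 4f(x₁) + 2f(x₂) + ... + f(xₙ)]

x_0 = 1.2500, f(x_0) = 1.186231, coefficient = 1
x_1 = 1.6250, f(x_1) = 1.622613, coefficient = 4
x_2 = 2.0000, f(x_2) = 1.818595, coefficient = 2
x_3 = 2.3750, f(x_3) = 1.647502, coefficient = 4
x_4 = 2.7500, f(x_4) = 1.049568, coefficient = 1

I ≈ (0.375000/3) × 18.953450 = 2.369181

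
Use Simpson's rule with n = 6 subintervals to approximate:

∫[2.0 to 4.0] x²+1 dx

f(x) = x²+1
a = 2.0, b = 4.0, n = 6
h = (b - a)/n = 0.333333

Simpson's rule: (h/3)[f(x₀) + 4f(x₁) + 2f(x₂) + ... + f(xₙ)]

x_0 = 2.0000, f(x_0) = 5.000000, coefficient = 1
x_1 = 2.3333, f(x_1) = 6.444444, coefficient = 4
x_2 = 2.6667, f(x_2) = 8.111111, coefficient = 2
x_3 = 3.0000, f(x_3) = 10.000000, coefficient = 4
x_4 = 3.3333, f(x_4) = 12.111111, coefficient = 2
x_5 = 3.6667, f(x_5) = 14.444444, coefficient = 4
x_6 = 4.0000, f(x_6) = 17.000000, coefficient = 1

I ≈ (0.333333/3) × 186.000000 = 20.666667
Exact value: 20.666667
Error: 0.000000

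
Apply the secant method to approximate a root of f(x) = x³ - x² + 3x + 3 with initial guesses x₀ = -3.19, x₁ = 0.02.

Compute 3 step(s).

f(x) = x³ - x² + 3x + 3
x₀ = -3.19, x₁ = 0.02

Secant formula: x_{n+1} = x_n - f(x_n)(x_n - x_{n-1})/(f(x_n) - f(x_{n-1}))

Iteration 1:
  f(-3.190000) = -49.207859
  f(0.020000) = 3.059608
  x_2 = 0.020000 - 3.059608×(0.020000 - (-3.190000))/(3.059608 - (-49.207859))
       = -0.167905
Iteration 2:
  f(0.020000) = 3.059608
  f(-0.167905) = 2.463358
  x_3 = -0.167905 - 2.463358×(-0.167905 - 0.020000)/(2.463358 - 3.059608)
       = -0.944221
Iteration 3:
  f(-0.167905) = 2.463358
  f(-0.944221) = -1.566040
  x_4 = -0.944221 - (-1.566040)×(-0.944221 - (-0.167905))/(-1.566040 - 2.463358)
       = -0.642503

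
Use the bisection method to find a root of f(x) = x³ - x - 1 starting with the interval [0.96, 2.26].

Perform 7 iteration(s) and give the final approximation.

f(x) = x³ - x - 1
Initial interval: [0.96, 2.26]

Iteration 1:
  c_1 = (0.960000 + 2.260000)/2 = 1.610000
  f(c_1) = f(1.610000) = 1.563281
  f(a) × f(c) < 0, new interval: [0.960000, 1.610000]
Iteration 2:
  c_2 = (0.960000 + 1.610000)/2 = 1.285000
  f(c_2) = f(1.285000) = -0.163176
  f(a) × f(c) ≥ 0, new interval: [1.285000, 1.610000]
Iteration 3:
  c_3 = (1.285000 + 1.610000)/2 = 1.447500
  f(c_3) = f(1.447500) = 0.585383
  f(a) × f(c) < 0, new interval: [1.285000, 1.447500]
Iteration 4:
  c_4 = (1.285000 + 1.447500)/2 = 1.366250
  f(c_4) = f(1.366250) = 0.184046
  f(a) × f(c) < 0, new interval: [1.285000, 1.366250]
Iteration 5:
  c_5 = (1.285000 + 1.366250)/2 = 1.325625
  f(c_5) = f(1.325625) = 0.003871
  f(a) × f(c) < 0, new interval: [1.285000, 1.325625]
Iteration 6:
  c_6 = (1.285000 + 1.325625)/2 = 1.305312
  f(c_6) = f(1.305312) = -0.081268
  f(a) × f(c) ≥ 0, new interval: [1.305312, 1.325625]
Iteration 7:
  c_7 = (1.305312 + 1.325625)/2 = 1.315469
  f(c_7) = f(1.315469) = -0.039105
  f(a) × f(c) ≥ 0, new interval: [1.315469, 1.325625]

After 7 iteration(s), the approximation is c_7 = 1.315469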